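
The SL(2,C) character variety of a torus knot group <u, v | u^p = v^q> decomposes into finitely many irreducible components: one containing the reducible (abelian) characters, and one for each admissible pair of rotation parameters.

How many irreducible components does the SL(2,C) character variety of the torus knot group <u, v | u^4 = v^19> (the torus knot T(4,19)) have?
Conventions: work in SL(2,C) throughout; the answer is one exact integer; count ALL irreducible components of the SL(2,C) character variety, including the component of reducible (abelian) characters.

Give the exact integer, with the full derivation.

Gamma = < u, v | u^4 = v^19 > (torus knot T(4,19)); the central element u^4 = v^19 acts as +I or -I in any irreducible SL(2,C) representation.
This locks tr(u) to 2*cos(pi*alpha/4), alpha in 1..3, and tr(v) to 2*cos(pi*beta/19), beta in 1..18, on each component of irreducible characters.
u^4 = (-1)^alpha I and v^19 = (-1)^beta I must agree, so alpha and beta have equal parity.
count pairs: odd alpha (2 choices) x odd beta (9), plus even alpha (1) x even beta (9): 2*9 + 1*9 = 27.
components with irreducible characters: 27; plus the single component of reducible (abelian) characters: total 28.

28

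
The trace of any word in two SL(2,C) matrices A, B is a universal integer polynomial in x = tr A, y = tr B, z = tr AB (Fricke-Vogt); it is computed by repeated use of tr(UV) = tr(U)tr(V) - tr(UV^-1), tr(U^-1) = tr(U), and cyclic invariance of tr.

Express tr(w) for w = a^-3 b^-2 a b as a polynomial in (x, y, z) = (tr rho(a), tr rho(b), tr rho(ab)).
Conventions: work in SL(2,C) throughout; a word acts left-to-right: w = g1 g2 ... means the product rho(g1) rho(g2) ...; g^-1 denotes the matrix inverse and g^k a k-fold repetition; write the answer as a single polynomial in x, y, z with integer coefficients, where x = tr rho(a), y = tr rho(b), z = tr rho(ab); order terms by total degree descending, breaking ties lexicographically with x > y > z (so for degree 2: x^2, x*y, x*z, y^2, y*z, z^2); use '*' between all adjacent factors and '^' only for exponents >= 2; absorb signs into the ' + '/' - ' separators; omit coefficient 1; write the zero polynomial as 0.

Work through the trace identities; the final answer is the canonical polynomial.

-x^3*y^2*z + x^4*y + x^2*y^3 + x^2*y*z^2 + x*y^2*z - 5*x^2*y - y^3 - y*z^2 + x*z + 3*y

so trace(b^-1 a) = trace(a) * trace(b) - trace(a b) = x*y - z
reduce: trace(a b a) = trace(a) * trace(b a) - trace(b) = x*z - y
reduce: trace(a b a b) = trace(a b) * trace(a b) - trace(1)   [split at repeated a] = z^2 - 2
so trace(a b a b^-1) = trace(a b a) * trace(b) - trace(a b a b) = x*y*z - y^2 - z^2 + 2
trace(b^-2 a b a) = trace(a b a b^-1) * trace(b) - trace(a b a) = x*y^2*z - y^3 - y*z^2 - x*z + 3*y
trace(a^-1 b^-2 a b) = trace(b^-2 a b) * trace(a) - trace(b^-2 a b a) = -x*y^2*z + x^2*y + y^3 + y*z^2 - 3*y
so trace(b^-2 a b a^-2) = trace(a^-1 b^-2 a b) * trace(a) - trace(a^-1 b^-2 a b a) = -x^2*y^2*z + x^3*y + x*y^3 + x*y*z^2 - 4*x*y + z
so trace(a^-3 b^-2 a b) = trace(b^-2 a b a^-2) * trace(a) - trace(b^-2 a b a^-1) = -x^3*y^2*z + x^4*y + x^2*y^3 + x^2*y*z^2 + x*y^2*z - 5*x^2*y - y^3 - y*z^2 + x*z + 3*y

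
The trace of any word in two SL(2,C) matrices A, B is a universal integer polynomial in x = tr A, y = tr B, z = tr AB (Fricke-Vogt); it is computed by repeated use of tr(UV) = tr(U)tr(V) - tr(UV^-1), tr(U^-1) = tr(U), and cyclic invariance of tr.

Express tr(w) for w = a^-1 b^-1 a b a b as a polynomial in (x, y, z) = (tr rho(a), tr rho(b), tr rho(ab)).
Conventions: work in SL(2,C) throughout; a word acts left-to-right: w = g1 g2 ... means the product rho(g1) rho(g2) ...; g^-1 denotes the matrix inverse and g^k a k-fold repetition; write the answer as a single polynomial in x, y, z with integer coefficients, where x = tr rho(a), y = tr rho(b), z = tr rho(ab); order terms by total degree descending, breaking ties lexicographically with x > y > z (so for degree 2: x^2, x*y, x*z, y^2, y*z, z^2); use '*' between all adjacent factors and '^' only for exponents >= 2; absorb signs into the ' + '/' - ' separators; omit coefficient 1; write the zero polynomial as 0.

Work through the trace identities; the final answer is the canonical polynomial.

-x*y*z^2 + x^2*z + y^2*z + z^3 - 3*z

tr(a b a) = tr(a) tr(b a) - tr(b) = x*z - y
tr(b a b a) = tr(a b) tr(a b) - tr(1)   [split at repeated a] = z^2 - 2
tr(b a b) = tr(b) tr(a b) - tr(a) = y*z - x
tr(a b a b a) = tr(a) tr(b a b a) - tr(b a b) = x*z^2 - y*z - x
tr(a b a b a b) = tr(a b a b) tr(a b) - tr(b a)   [split at repeated a] = z^3 - 3*z
tr(b^-1 a b a b a) = tr(a b a b a) tr(b) - tr(a b a b a b) = x*y*z^2 - y^2*z - z^3 - x*y + 3*z
tr(a^-1 b^-1 a b a b) = tr(b^-1 a b a b) tr(a) - tr(b^-1 a b a b a) = -x*y*z^2 + x^2*z + y^2*z + z^3 - 3*z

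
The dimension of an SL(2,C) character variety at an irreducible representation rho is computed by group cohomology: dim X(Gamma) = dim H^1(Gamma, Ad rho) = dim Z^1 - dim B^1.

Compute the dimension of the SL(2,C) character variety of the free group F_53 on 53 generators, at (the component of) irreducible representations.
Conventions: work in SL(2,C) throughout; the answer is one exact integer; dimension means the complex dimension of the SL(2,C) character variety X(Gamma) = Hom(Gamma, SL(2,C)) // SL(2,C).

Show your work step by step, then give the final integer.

156

Gamma = F_53 has 53 generators and no relators.
So Z^1 = (sl_2)^53 in full: dim Z^1 = 159.
Irreducibility makes the coboundary map sl_2 -> Z^1 injective (trivial centralizer), so dim B^1 = 3.
Therefore dim X = 159 - 3 = 156.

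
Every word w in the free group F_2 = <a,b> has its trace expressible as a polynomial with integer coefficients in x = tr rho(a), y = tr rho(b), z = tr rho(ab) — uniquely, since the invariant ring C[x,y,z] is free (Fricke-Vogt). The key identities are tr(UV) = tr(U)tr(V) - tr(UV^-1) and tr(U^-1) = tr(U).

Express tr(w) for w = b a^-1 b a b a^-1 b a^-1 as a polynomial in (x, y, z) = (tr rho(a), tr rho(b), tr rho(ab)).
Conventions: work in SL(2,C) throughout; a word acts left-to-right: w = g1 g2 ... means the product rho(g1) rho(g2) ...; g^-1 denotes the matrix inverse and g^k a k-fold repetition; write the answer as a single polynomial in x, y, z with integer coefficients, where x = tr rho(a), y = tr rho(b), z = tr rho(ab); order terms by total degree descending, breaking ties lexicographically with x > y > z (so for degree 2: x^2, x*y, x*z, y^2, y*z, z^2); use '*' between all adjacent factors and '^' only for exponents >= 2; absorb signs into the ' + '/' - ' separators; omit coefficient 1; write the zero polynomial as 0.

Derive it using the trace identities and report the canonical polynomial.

x^3*y^3*z - x^4*y^2 - 3*x^2*y^2*z^2 + 2*x^3*y*z + 3*x*y*z^3 + 2*x^2*y^2 - x^2*z^2 - z^4 - 6*x*y*z + x^2 + 4*z^2 - 2

apply: tr(b a b) = tr(b)*tr(a b) - tr(a) = y*z - x
use: tr(b a b^2) = tr(b)*tr(b a b) - tr(b a) = y^2*z - x*y - z
use: tr(b^3 a b) = tr(b)*tr(b a b^2) - tr(b a b) = y^3*z - x*y^2 - 2*y*z + x
apply: tr(a b a b) = tr(a b)*tr(a b) - tr(1) = z^2 - 2
apply: tr(a b a) = tr(a)*tr(b a) - tr(b) = x*z - y
tr(a b a b^2) = tr(b)*tr(a b a b) - tr(a b a) = y*z^2 - x*z - y
tr(b^3 a b a) = tr(b)*tr(a b a b^2) - tr(a b a b) = y^2*z^2 - x*y*z - y^2 - z^2 + 2
tr(b a b a^-1 b^2) = tr(b^3 a b)*tr(a) - tr(b^3 a b a) = x*y^3*z - x^2*y^2 - y^2*z^2 - x*y*z + x^2 + y^2 + z^2 - 2
tr(a b a b a b) = tr(a b)*tr(a b a b) - tr(a^-1 b^-1) = z^3 - 3*z
tr(a b a b a) = tr(a)*tr(b a b a) - tr(b a b) = x*z^2 - y*z - x
use: tr(b^2 a b a b a) = tr(b)*tr(a b a b a b) - tr(a b a b a) = y*z^3 - x*z^2 - 2*y*z + x
tr(b a b a^-1 b^2 a) = tr(b^2 a b a b)*tr(a) - tr(b^2 a b a b a) = x*y^2*z^2 - x^2*y*z - y*z^3 - x*y^2 + 2*y*z + x
tr(b a^-1 b a b a^-1 b) = tr(b a b a^-1 b^2)*tr(a) - tr(b a b a^-1 b^2 a) = x^2*y^3*z - x^3*y^2 - 2*x*y^2*z^2 + y*z^3 + x^3 + 2*x*y^2 + x*z^2 - 2*y*z - 3*x
use: tr(a^2) = tr(a)*tr(a) - tr(1) = x^2 - 2
use: tr(a b^2 a) = tr(b)*tr(a^2 b) - tr(a^2) = x*y*z - x^2 - y^2 + 2
apply: tr(b a b^2 a b) = tr(b)*tr(a b^2 a b) - tr(a b^2 a) = y^2*z^2 - 2*x*y*z + x^2 - 2
use: tr(b a b a^-1 b a b) = tr(b a b^2 a b)*tr(a) - tr(b a b^2 a b a) = x*y^2*z^2 - 2*x^2*y*z - y*z^3 + x^3 + x*z^2 + 2*y*z - 3*x
apply: tr(b a b a b a b a) = tr(a b a b a b)*tr(a b) - tr(b a b a) = z^4 - 4*z^2 + 2
tr(b a b a^-1 b a b a) = tr(b a b a b a b)*tr(a) - tr(b a b a b a b a) = x*y*z^3 - x^2*z^2 - z^4 - 2*x*y*z + x^2 + 4*z^2 - 2
tr(b a^-1 b a b a^-1 b a) = tr(b a b a^-1 b a b)*tr(a) - tr(b a b a^-1 b a b a) = x^2*y^2*z^2 - 2*x^3*y*z - 2*x*y*z^3 + x^4 + 2*x^2*z^2 + z^4 + 4*x*y*z - 4*x^2 - 4*z^2 + 2
apply: tr(b a^-1 b a b a^-1 b a^-1) = tr(b a^-1 b a b a^-1 b)*tr(a) - tr(b a^-1 b a b a^-1 b a) = x^3*y^3*z - x^4*y^2 - 3*x^2*y^2*z^2 + 2*x^3*y*z + 3*x*y*z^3 + 2*x^2*y^2 - x^2*z^2 - z^4 - 6*x*y*z + x^2 + 4*z^2 - 2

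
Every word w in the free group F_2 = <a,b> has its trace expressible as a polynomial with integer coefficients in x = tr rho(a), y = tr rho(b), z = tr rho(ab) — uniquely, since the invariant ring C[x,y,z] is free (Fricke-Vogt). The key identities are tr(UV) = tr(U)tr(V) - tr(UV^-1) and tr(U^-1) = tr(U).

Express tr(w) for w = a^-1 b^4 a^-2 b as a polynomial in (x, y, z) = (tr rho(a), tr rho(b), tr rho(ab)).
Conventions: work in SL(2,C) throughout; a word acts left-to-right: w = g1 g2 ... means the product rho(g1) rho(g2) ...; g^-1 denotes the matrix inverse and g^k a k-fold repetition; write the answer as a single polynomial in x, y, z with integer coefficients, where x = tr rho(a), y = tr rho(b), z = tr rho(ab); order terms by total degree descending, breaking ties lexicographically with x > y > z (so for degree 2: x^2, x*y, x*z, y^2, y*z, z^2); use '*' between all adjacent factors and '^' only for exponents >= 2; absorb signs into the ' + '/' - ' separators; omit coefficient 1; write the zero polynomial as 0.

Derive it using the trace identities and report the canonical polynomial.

tr(b^2) = tr(b) tr(b) - tr(1)   [square of b] = y^2 - 2
tr(b^3) = tr(b) tr(b^2) - tr(b)   [square of b] = y^3 - 3*y
tr(b^4) = tr(b) tr(b^3) - tr(b^2)   [square of b] = y^4 - 4*y^2 + 2
tr(b^5) = tr(b) tr(b^4) - tr(b^3)   [square of b] = y^5 - 5*y^3 + 5*y
tr(b a b) = tr(b) tr(a b) - tr(a)   [square of b] = y*z - x
tr(b^2 a b) = tr(b) tr(b a b) - tr(b a)   [square of b] = y^2*z - x*y - z
tr(a b^4) = tr(b) tr(b^2 a b) - tr(b^2 a)   [square of b] = y^3*z - x*y^2 - 2*y*z + x
tr(b^5 a) = tr(b) tr(a b^4) - tr(a b^3)   [square of b] = y^4*z - x*y^3 - 3*y^2*z + 2*x*y + z
tr(b^5 a^-1) = tr(b^5) tr(a) - tr(b^5 a)   [inverse elimination on a] = x*y^5 - y^4*z - 4*x*y^3 + 3*y^2*z + 3*x*y - z
tr(b^4 a^-2 b) = tr(b^5 a^-1) tr(a) - tr(b^5)   [inverse elimination on a] = x^2*y^5 - x*y^4*z - 4*x^2*y^3 - y^5 + 3*x*y^2*z + 3*x^2*y + 5*y^3 - x*z - 5*y
tr(a b a b) = tr(a b) tr(a b) - tr(1)   [split at a repeated a] = z^2 - 2
tr(a b a) = tr(a) tr(b a) - tr(b)   [square of a] = x*z - y
tr(a b a b^2) = tr(b) tr(a b a b) - tr(a b a)   [square of b] = y*z^2 - x*z - y
tr(a b a b^3) = tr(b) tr(a b a b^2) - tr(a b a b)   [square of b] = y^2*z^2 - x*y*z - y^2 - z^2 + 2
tr(b a b^4 a) = tr(b) tr(a b a b^3) - tr(a b a b^2)   [square of b] = y^3*z^2 - x*y^2*z - y^3 - 2*y*z^2 + x*z + 3*y
tr(a^-1 b a b^4) = tr(b a b^4) tr(a) - tr(b a b^4 a)   [inverse elimination on a] = x*y^4*z - x^2*y^3 - y^3*z^2 - 2*x*y^2*z + 2*x^2*y + y^3 + 2*y*z^2 - 3*y
tr(b^4 a^-2 b a) = tr(a^-1 b a b^4) tr(a) - tr(a^-1 b a b^4 a)   [inverse elimination on a] = x^2*y^4*z - x^3*y^3 - x*y^3*z^2 - 2*x^2*y^2*z - y^4*z + 2*x^3*y + 2*x*y^3 + 2*x*y*z^2 + 3*y^2*z - 5*x*y - z
tr(a^-1 b^4 a^-2 b) = tr(b^4 a^-2 b) tr(a) - tr(b^4 a^-2 b a)   [inverse elimination on a] = x^3*y^5 - 2*x^2*y^4*z - 3*x^3*y^3 - x*y^5 + x*y^3*z^2 + 5*x^2*y^2*z + y^4*z + x^3*y + 3*x*y^3 - 2*x*y*z^2 - x^2*z - 3*y^2*z + z

x^3*y^5 - 2*x^2*y^4*z - 3*x^3*y^3 - x*y^5 + x*y^3*z^2 + 5*x^2*y^2*z + y^4*z + x^3*y + 3*x*y^3 - 2*x*y*z^2 - x^2*z - 3*y^2*z + z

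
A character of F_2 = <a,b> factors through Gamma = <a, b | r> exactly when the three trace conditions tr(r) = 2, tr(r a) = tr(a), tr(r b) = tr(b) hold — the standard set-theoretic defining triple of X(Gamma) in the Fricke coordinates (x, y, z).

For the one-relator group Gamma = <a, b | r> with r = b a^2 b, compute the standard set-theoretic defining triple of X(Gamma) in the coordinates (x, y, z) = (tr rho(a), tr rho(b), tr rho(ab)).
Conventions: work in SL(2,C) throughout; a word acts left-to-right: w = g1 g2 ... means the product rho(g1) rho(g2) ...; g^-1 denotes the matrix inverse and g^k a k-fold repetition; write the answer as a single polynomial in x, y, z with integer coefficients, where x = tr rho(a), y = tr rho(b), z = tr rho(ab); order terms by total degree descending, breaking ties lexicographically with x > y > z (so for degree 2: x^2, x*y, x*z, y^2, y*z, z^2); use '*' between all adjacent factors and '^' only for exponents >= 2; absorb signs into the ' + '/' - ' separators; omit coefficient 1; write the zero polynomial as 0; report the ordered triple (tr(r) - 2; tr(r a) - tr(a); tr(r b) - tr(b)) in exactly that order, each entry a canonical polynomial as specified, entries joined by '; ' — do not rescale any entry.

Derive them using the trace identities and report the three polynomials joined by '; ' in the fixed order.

x*y*z - x^2 - y^2; x*z^2 - y*z - 2*x; x*y^2*z - x^2*y - y^3 - x*z + 2*y

next, trace(b^2 a) = trace(b) trace(a b) - trace(a)   [square of b] = y*z - x
trace(b^2) = trace(b) trace(b) - trace(1)   [square of b] = y^2 - 2
next, trace(b a^2 b) = trace(a) trace(b^2 a) - trace(b^2)   [square of a] = x*y*z - x^2 - y^2 + 2
and trace(b a b a) = trace(a b) trace(a b) - trace(1)   [split at repeated a] = z^2 - 2
and trace(b a^2 b a) = trace(a) trace(b a b a) - trace(b a b) = x*z^2 - y*z - x
next, trace(b a^2) = trace(a) trace(b a) - trace(b)   [square of a] = x*z - y
next, trace(b a^2 b^2) = trace(b) trace(b a^2 b) - trace(b a^2)   [square of b] = x*y^2*z - x^2*y - y^3 - x*z + 3*y
assemble the triple (trace(r) - 2; trace(r a) - x; trace(r b) - y)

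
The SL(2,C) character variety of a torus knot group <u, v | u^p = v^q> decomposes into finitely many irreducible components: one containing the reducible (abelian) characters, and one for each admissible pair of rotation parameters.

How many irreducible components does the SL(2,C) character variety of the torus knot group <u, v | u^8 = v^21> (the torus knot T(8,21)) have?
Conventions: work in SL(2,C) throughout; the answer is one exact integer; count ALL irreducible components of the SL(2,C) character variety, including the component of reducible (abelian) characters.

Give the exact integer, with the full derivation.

In the torus knot group T(8,21), u^8 = v^21 is central, so an irreducible representation sends it to +I or -I (Schur).
This locks tr(u) to 2*cos(pi*alpha/8), alpha in 1..7, and tr(v) to 2*cos(pi*beta/21), beta in 1..20, on each component of irreducible characters.
Consistency of u^8 = (-1)^alpha I with v^21 = (-1)^beta I forces alpha = beta (mod 2).
count pairs: odd alpha (4 choices) x odd beta (10), plus even alpha (3) x even beta (10): 4*10 + 3*10 = 70.
components with irreducible characters: 70; plus the single component of reducible (abelian) characters: total 71.

71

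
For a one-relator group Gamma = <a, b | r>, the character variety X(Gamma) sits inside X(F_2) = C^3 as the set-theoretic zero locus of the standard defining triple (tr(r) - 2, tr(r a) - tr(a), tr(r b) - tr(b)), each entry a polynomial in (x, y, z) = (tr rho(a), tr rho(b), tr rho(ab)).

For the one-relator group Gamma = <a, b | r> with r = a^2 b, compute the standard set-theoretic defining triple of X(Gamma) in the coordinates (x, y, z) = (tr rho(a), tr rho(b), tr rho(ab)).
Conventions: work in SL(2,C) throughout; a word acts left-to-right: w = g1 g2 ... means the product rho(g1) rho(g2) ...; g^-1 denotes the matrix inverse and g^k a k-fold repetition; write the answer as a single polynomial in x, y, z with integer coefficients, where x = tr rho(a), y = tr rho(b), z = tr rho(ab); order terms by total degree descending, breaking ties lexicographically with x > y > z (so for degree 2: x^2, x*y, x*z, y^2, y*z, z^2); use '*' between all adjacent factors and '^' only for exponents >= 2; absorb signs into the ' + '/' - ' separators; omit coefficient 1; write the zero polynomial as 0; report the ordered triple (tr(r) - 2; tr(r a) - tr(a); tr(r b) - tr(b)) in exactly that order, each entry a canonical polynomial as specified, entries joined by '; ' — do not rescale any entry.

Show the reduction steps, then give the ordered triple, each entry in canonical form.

x*z - y - 2; x^2*z - x*y - x - z; x*y*z - x^2 - y^2 - y + 2

trace(a^2 b) = trace(a)*trace(b a) - trace(b)   [square of a] = x*z - y
trace(a^2 b a) = trace(a)*trace(a b a) - trace(a b)  (reduce the a square) = x^2*z - x*y - z
trace(a^2) = trace(a)*trace(a) - trace(1) = x^2 - 2
trace(a^2 b^2) = trace(b)*trace(a^2 b) - trace(a^2) = x*y*z - x^2 - y^2 + 2
assemble the triple (trace(r) - 2; trace(r a) - x; trace(r b) - y)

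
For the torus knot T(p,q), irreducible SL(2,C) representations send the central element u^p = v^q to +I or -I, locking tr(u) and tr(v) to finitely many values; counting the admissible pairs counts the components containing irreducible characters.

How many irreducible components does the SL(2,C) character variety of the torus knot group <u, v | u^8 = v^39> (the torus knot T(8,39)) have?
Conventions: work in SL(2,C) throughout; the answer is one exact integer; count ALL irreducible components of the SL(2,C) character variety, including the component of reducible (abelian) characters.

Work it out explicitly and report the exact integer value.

For T(8,39): irreducibility forces the central element u^8 = v^39 to one of +I, -I.
This locks tr(u) to 2*cos(pi*alpha/8), alpha in 1..7, and tr(v) to 2*cos(pi*beta/39), beta in 1..38, on each component of irreducible characters.
The two central values (-1)^alpha I and (-1)^beta I must be the same matrix, so alpha and beta share a parity.
Counting: 4 odd alphas x 19 odd betas + 3 even alphas x 19 even betas = 76 + 57 = 133.
That is 133 components of irreducible characters, and with the reducible (abelian) component the total is 134.

134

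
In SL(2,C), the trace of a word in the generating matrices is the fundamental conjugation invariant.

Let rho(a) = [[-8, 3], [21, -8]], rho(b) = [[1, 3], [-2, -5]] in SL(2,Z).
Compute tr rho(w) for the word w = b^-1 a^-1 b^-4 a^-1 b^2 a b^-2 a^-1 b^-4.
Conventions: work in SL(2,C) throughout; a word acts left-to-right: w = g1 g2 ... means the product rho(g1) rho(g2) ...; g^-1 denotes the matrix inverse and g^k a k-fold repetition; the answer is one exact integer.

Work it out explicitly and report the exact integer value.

-3350377620304

rho(b^-1) = [[-5, -3], [2, 1]]
... * rho(a^-1) = [[-8, -3], [-21, -8]]  ->  [[103, 39], [-37, -14]]
... * rho(b^-1) = [[-5, -3], [2, 1]]  ->  [[-437, -270], [157, 97]]
... * rho(b^-1) = [[-5, -3], [2, 1]]  ->  [[1645, 1041], [-591, -374]]
... * rho(b^-1) = [[-5, -3], [2, 1]]  ->  [[-6143, -3894], [2207, 1399]]
... * rho(b^-1) = [[-5, -3], [2, 1]]  ->  [[22927, 14535], [-8237, -5222]]
... * rho(a^-1) = [[-8, -3], [-21, -8]]  ->  [[-488651, -185061], [175558, 66487]]
... * rho(b) = [[1, 3], [-2, -5]]  ->  [[-118529, -540648], [42584, 194239]]
... * rho(b) = [[1, 3], [-2, -5]]  ->  [[962767, 2347653], [-345894, -843443]]
... * rho(a) = [[-8, 3], [21, -8]]  ->  [[41598577, -15892923], [-14945151, 5709862]]
... * rho(b^-1) = [[-5, -3], [2, 1]]  ->  [[-239778731, -140688654], [86145479, 50545315]]
... * rho(b^-1) = [[-5, -3], [2, 1]]  ->  [[917516347, 578647539], [-329636765, -207891122]]
... * rho(a^-1) = [[-8, -3], [-21, -8]]  ->  [[-19491729095, -7381729353], [7002807682, 2652039271]]
... * rho(b^-1) = [[-5, -3], [2, 1]]  ->  [[82695186769, 51093457932], [-29709959868, -18356383775]]
... * rho(b^-1) = [[-5, -3], [2, 1]]  ->  [[-311289017981, -196992102375], [111837031790, 70773495829]]
... * rho(b^-1) = [[-5, -3], [2, 1]]  ->  [[1162460885155, 736874951568], [-417638167292, -264737599541]]
... * rho(b^-1) = [[-5, -3], [2, 1]]  ->  [[-4338554522639, -2750507703897], [1558715637378, 988176902335]]
tr = -4338554522639 + 988176902335 = -3350377620304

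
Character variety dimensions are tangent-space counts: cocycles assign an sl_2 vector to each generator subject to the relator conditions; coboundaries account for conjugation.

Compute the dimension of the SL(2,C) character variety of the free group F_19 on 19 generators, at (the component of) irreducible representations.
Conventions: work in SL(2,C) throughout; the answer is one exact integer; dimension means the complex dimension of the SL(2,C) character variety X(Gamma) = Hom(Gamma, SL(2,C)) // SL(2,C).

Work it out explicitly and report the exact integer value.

Gamma = F_19 has 19 generators and no relators.
Z^1(Gamma, Ad rho) = (sl_2)^19: a cocycle is a free choice of one sl_2 vector per generator, so dim Z^1 = 3*19 = 57.
At an irreducible rho the centralizer of the image in sl_2 is 0, so the coboundary map sl_2 -> Z^1 is injective: dim B^1 = 3.
dim H^1 = 57 - 3 = 54, which is dim X.

54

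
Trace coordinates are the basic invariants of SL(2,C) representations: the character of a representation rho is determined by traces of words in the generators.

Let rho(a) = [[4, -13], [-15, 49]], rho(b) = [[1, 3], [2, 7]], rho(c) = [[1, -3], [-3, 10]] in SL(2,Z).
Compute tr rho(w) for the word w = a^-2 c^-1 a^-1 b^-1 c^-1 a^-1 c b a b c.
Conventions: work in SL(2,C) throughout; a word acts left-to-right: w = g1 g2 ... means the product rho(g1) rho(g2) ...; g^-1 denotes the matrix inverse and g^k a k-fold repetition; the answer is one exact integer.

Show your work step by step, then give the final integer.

-192814023592

rho(a^-1) = [[49, 13], [15, 4]]
... * rho(a^-1) = [[49, 13], [15, 4]]  ->  [[2596, 689], [795, 211]]
... * rho(c^-1) = [[10, 3], [3, 1]]  ->  [[28027, 8477], [8583, 2596]]
... * rho(a^-1) = [[49, 13], [15, 4]]  ->  [[1500478, 398259], [459507, 121963]]
... * rho(b^-1) = [[7, -3], [-2, 1]]  ->  [[9706828, -4103175], [2972623, -1256558]]
... * rho(c^-1) = [[10, 3], [3, 1]]  ->  [[84758755, 25017309], [25956556, 7661311]]
... * rho(a^-1) = [[49, 13], [15, 4]]  ->  [[4528438630, 1201933051], [1386790909, 368080472]]
... * rho(c) = [[1, -3], [-3, 10]]  ->  [[922639477, -1565985380], [282549493, -479568007]]
... * rho(b) = [[1, 3], [2, 7]]  ->  [[-2209331283, -8193979229], [-676586521, -2509327570]]
... * rho(a) = [[4, -13], [-15, 49]]  ->  [[114072363303, -372783675542], [34933567466, -114161426157]]
... * rho(b) = [[1, 3], [2, 7]]  ->  [[-631494987781, -2267268638885], [-193389284848, -694329280701]]
... * rho(c) = [[1, -3], [-3, 10]]  ->  [[6170310928874, -20778201425507], [1889598557255, -6363124952466]]
tr = 6170310928874 + -6363124952466 = -192814023592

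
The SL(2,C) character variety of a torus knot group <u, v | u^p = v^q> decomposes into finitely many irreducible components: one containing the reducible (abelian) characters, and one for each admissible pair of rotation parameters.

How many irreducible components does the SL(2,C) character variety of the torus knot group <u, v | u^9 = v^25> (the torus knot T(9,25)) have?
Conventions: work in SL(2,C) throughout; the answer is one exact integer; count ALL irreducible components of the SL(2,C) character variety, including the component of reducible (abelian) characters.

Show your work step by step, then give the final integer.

In the torus knot group T(9,25), u^9 = v^25 is central, so an irreducible representation sends it to +I or -I (Schur).
This locks tr(u) to 2*cos(pi*alpha/9), alpha in 1..8, and tr(v) to 2*cos(pi*beta/25), beta in 1..24, on each component of irreducible characters.
u^9 = (-1)^alpha I and v^25 = (-1)^beta I must agree, so alpha and beta have equal parity.
Counting: 4 odd alphas x 12 odd betas + 4 even alphas x 12 even betas = 48 + 48 = 96.
components with irreducible characters: 96; plus the single component of reducible (abelian) characters: total 97.

97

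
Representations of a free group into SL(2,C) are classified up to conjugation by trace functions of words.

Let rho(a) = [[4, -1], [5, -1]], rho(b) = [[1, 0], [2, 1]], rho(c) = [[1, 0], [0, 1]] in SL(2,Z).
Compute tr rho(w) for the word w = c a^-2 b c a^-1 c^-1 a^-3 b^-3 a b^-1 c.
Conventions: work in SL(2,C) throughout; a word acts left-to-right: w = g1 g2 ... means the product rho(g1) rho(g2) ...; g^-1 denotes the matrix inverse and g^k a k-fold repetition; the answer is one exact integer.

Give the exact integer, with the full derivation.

-3795

rho(c) = [[1, 0], [0, 1]]
... * rho(a^-1) = [[-1, 1], [-5, 4]]  ->  [[-1, 1], [-5, 4]]
... * rho(a^-1) = [[-1, 1], [-5, 4]]  ->  [[-4, 3], [-15, 11]]
... * rho(b) = [[1, 0], [2, 1]]  ->  [[2, 3], [7, 11]]
... * rho(c) = [[1, 0], [0, 1]]  ->  [[2, 3], [7, 11]]
... * rho(a^-1) = [[-1, 1], [-5, 4]]  ->  [[-17, 14], [-62, 51]]
... * rho(c^-1) = [[1, 0], [0, 1]]  ->  [[-17, 14], [-62, 51]]
... * rho(a^-1) = [[-1, 1], [-5, 4]]  ->  [[-53, 39], [-193, 142]]
... * rho(a^-1) = [[-1, 1], [-5, 4]]  ->  [[-142, 103], [-517, 375]]
... * rho(a^-1) = [[-1, 1], [-5, 4]]  ->  [[-373, 270], [-1358, 983]]
... * rho(b^-1) = [[1, 0], [-2, 1]]  ->  [[-913, 270], [-3324, 983]]
... * rho(b^-1) = [[1, 0], [-2, 1]]  ->  [[-1453, 270], [-5290, 983]]
... * rho(b^-1) = [[1, 0], [-2, 1]]  ->  [[-1993, 270], [-7256, 983]]
... * rho(a) = [[4, -1], [5, -1]]  ->  [[-6622, 1723], [-24109, 6273]]
... * rho(b^-1) = [[1, 0], [-2, 1]]  ->  [[-10068, 1723], [-36655, 6273]]
... * rho(c) = [[1, 0], [0, 1]]  ->  [[-10068, 1723], [-36655, 6273]]
tr = -10068 + 6273 = -3795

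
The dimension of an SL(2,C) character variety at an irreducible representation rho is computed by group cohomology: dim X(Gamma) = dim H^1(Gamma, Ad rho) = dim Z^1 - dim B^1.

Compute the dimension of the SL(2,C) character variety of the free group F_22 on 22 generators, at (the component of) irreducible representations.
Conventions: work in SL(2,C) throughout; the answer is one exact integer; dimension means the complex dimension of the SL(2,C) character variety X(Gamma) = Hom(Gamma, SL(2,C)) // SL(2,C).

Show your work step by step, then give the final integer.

63

Gamma = F_22 has 22 generators and no relators.
A cocycle picks one sl_2 vector per generator freely, giving dim Z^1 = 3*22 = 66.
Irreducibility makes the coboundary map sl_2 -> Z^1 injective (trivial centralizer), so dim B^1 = 3.
Therefore dim X = 66 - 3 = 63.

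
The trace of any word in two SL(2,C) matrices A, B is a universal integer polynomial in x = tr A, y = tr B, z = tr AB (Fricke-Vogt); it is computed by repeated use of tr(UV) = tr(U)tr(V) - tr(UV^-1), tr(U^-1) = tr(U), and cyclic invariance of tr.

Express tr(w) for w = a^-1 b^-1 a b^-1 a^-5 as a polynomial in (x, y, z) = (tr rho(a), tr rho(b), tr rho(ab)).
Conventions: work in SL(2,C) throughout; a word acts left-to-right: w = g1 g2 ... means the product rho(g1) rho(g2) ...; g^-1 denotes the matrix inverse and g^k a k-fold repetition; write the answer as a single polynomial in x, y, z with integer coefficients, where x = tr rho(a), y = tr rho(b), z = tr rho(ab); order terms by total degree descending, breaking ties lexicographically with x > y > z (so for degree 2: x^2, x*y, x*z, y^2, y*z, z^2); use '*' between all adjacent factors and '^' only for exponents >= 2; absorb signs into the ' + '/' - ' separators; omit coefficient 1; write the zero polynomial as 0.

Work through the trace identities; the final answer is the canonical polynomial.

x^6*y*z - x^7 - x^5*y^2 - x^5*z^2 - 3*x^4*y*z + 7*x^5 + 3*x^3*y^2 + 4*x^3*z^2 - 14*x^3 - x*y^2 - 3*x*z^2 + y*z + 7*x

trace(b^-1) = trace(b) = y
reduce: trace(b^-1 a) = trace(a) trace(b) - trace(a b)   [inverse elimination on b] = x*y - z
trace(b^-1 a^-1) = trace(b^-1) trace(a) - trace(b^-1 a)   [inverse elimination on a] = z
trace(b^-1 a^-2) = trace(b^-1 a^-1) trace(a) - trace(b^-1)   [inverse elimination on a] = x*z - y
reduce: trace(b a b) = trace(b) trace(a b) - trace(a)   [square of b] = y*z - x
so trace(b a b a) = trace(b a) trace(b a) - trace(1)   [split at a repeated b] = z^2 - 2
trace(a^-1 b a b) = trace(b a b) trace(a) - trace(b a b a)   [inverse elimination on a] = x*y*z - x^2 - z^2 + 2
so trace(a^-2 b a b) = trace(a^-1 b a b) trace(a) - trace(a^-1 b a b a)   [inverse elimination on a] = x^2*y*z - x^3 - x*z^2 - y*z + 3*x
so trace(b a b^-1 a^-2) = trace(a^-2 b a) trace(b) - trace(a^-2 b a b)   [inverse elimination on b] = -x^2*y*z + x^3 + x*y^2 + x*z^2 - 3*x
trace(b a b^-1 a^-1) = trace(a^-1 b a) trace(b) - trace(a^-1 b a b)   [inverse elimination on b] = -x*y*z + x^2 + y^2 + z^2 - 2
reduce: trace(a b^-1 a^-3 b) = trace(b a b^-1 a^-2) trace(a) - trace(b a b^-1 a^-1)   [inverse elimination on a] = -x^3*y*z + x^4 + x^2*y^2 + x^2*z^2 + x*y*z - 4*x^2 - y^2 - z^2 + 2
so trace(b^-1 a b^-1 a^-3) = trace(a b^-1 a^-3) trace(b) - trace(a b^-1 a^-3 b)   [inverse elimination on b] = x^3*y*z - x^4 - x^2*y^2 - x^2*z^2 + 4*x^2 + z^2 - 2
so trace(b^-1 a b^-1 a^-2) = trace(a b^-1 a^-2) trace(b) - trace(a b^-1 a^-2 b)   [inverse elimination on b] = x^2*y*z - x^3 - x*y^2 - x*z^2 + y*z + 3*x
trace(a^-1 b^-1 a b^-1 a^-3) = trace(b^-1 a b^-1 a^-3) trace(a) - trace(b^-1 a b^-1 a^-2)   [inverse elimination on a] = x^4*y*z - x^5 - x^3*y^2 - x^3*z^2 - x^2*y*z + 5*x^3 + x*y^2 + 2*x*z^2 - y*z - 5*x
reduce: trace(a^-1 b^-1 a b^-1 a^-4) = trace(a^-1 b^-1 a b^-1 a^-3) trace(a) - trace(a^-1 b^-1 a b^-1 a^-2)   [inverse elimination on a] = x^5*y*z - x^6 - x^4*y^2 - x^4*z^2 - 2*x^3*y*z + 6*x^4 + 2*x^2*y^2 + 3*x^2*z^2 - x*y*z - 9*x^2 - z^2 + 2
trace(a^-1 b^-1 a b^-1 a^-5) = trace(a^-1 b^-1 a b^-1 a^-4) trace(a) - trace(a^-1 b^-1 a b^-1 a^-3)   [inverse elimination on a] = x^6*y*z - x^7 - x^5*y^2 - x^5*z^2 - 3*x^4*y*z + 7*x^5 + 3*x^3*y^2 + 4*x^3*z^2 - 14*x^3 - x*y^2 - 3*x*z^2 + y*z + 7*x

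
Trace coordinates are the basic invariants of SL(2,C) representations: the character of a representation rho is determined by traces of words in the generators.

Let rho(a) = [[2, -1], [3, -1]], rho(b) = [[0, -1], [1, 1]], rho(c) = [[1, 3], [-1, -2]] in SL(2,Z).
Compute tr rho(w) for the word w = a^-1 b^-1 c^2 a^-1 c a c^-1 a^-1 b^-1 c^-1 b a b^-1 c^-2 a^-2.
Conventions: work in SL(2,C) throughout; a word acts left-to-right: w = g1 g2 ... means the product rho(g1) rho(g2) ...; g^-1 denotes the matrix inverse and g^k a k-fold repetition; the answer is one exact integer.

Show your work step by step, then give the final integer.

rho(a^-1) = [[-1, 1], [-3, 2]]
... * rho(b^-1) = [[1, 1], [-1, 0]]  ->  [[-2, -1], [-5, -3]]
... * rho(c) = [[1, 3], [-1, -2]]  ->  [[-1, -4], [-2, -9]]
... * rho(c) = [[1, 3], [-1, -2]]  ->  [[3, 5], [7, 12]]
... * rho(a^-1) = [[-1, 1], [-3, 2]]  ->  [[-18, 13], [-43, 31]]
... * rho(c) = [[1, 3], [-1, -2]]  ->  [[-31, -80], [-74, -191]]
... * rho(a) = [[2, -1], [3, -1]]  ->  [[-302, 111], [-721, 265]]
... * rho(c^-1) = [[-2, -3], [1, 1]]  ->  [[715, 1017], [1707, 2428]]
... * rho(a^-1) = [[-1, 1], [-3, 2]]  ->  [[-3766, 2749], [-8991, 6563]]
... * rho(b^-1) = [[1, 1], [-1, 0]]  ->  [[-6515, -3766], [-15554, -8991]]
... * rho(c^-1) = [[-2, -3], [1, 1]]  ->  [[9264, 15779], [22117, 37671]]
... * rho(b) = [[0, -1], [1, 1]]  ->  [[15779, 6515], [37671, 15554]]
... * rho(a) = [[2, -1], [3, -1]]  ->  [[51103, -22294], [122004, -53225]]
... * rho(b^-1) = [[1, 1], [-1, 0]]  ->  [[73397, 51103], [175229, 122004]]
... * rho(c^-1) = [[-2, -3], [1, 1]]  ->  [[-95691, -169088], [-228454, -403683]]
... * rho(c^-1) = [[-2, -3], [1, 1]]  ->  [[22294, 117985], [53225, 281679]]
... * rho(a^-1) = [[-1, 1], [-3, 2]]  ->  [[-376249, 258264], [-898262, 616583]]
... * rho(a^-1) = [[-1, 1], [-3, 2]]  ->  [[-398543, 140279], [-951487, 334904]]
tr = -398543 + 334904 = -63639

-63639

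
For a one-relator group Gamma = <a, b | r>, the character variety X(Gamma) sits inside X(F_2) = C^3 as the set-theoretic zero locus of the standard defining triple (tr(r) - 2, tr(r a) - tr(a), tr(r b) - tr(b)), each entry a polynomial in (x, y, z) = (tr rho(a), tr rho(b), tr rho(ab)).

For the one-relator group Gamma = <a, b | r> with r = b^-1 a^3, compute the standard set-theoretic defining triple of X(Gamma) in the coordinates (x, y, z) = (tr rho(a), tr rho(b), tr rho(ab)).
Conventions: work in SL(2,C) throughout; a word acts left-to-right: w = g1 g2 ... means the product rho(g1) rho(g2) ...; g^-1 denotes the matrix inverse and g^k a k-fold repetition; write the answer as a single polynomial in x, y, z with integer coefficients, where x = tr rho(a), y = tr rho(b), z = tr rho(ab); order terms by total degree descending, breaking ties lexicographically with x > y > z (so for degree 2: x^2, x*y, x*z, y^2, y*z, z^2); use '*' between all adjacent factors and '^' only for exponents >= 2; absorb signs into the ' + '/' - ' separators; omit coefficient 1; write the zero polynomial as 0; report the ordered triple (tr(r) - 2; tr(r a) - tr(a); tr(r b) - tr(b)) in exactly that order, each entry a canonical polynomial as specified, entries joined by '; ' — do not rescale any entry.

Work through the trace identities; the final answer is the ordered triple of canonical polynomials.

use: trace(a^2) = trace(a) * trace(a) - trace(1)   [square of a] = x^2 - 2
trace(a^3) = trace(a) * trace(a^2) - trace(a)   [square of a] = x^3 - 3*x
trace(a b a) = trace(a) * trace(b a) - trace(b)   [square of a] = x*z - y
use: trace(a^3 b) = trace(a) * trace(a b a) - trace(a b)   [square of a] = x^2*z - x*y - z
use: trace(b^-1 a^3) = trace(a^3) * trace(b) - trace(a^3 b)   [inverse elimination on b] = x^3*y - x^2*z - 2*x*y + z
trace(a^4) = trace(a) * trace(a^3) - trace(a^2) = x^4 - 4*x^2 + 2
trace(a^4 b) = trace(a) * trace(a b a^2) - trace(a b a) = x^3*z - x^2*y - 2*x*z + y
use: trace(b^-1 a^4) = trace(a^4) * trace(b) - trace(a^4 b) = x^4*y - x^3*z - 3*x^2*y + 2*x*z + y
assemble the triple (trace(r) - 2; trace(r a) - x; trace(r b) - y)

x^3*y - x^2*z - 2*x*y + z - 2; x^4*y - x^3*z - 3*x^2*y + 2*x*z - x + y; x^3 - 3*x - y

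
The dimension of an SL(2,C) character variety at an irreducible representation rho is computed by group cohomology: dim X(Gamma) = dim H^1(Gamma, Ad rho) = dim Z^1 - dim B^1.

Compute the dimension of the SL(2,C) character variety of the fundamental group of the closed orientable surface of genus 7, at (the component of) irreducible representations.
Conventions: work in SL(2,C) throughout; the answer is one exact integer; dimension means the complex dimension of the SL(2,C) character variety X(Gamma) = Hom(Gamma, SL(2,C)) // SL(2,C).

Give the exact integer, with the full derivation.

Gamma = pi_1(Sigma_7) = < a_1, b_1, ..., a_7, b_7 | prod [a_i, b_i] > has 2g = 14 generators and 1 relator.
A cocycle assigns one sl_2 vector per generator subject to the relator condition d_2(z) = 0: dim of the unconstrained space is 3*2g = 42.
d_2 is surjective at irreducible rho (its cokernel H^2 is dual to H^0 = 0), so dim Z^1 = 42 - 3 = 39.
dim B^1 = 3 (coboundaries, injective at irreducible rho).
dim X = dim H^1 = 39 - 3 = 36.

36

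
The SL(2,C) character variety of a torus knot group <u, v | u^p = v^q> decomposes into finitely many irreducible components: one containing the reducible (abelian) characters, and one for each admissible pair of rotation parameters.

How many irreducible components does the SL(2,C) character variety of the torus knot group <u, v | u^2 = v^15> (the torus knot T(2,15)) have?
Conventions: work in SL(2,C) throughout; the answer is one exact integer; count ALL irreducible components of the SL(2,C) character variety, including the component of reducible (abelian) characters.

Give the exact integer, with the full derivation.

In the torus knot group T(2,15), u^2 = v^15 is central, so an irreducible representation sends it to +I or -I (Schur).
This locks tr(u) to 2*cos(pi*alpha/2), alpha in 1..1, and tr(v) to 2*cos(pi*beta/15), beta in 1..14, on each component of irreducible characters.
The two central values (-1)^alpha I and (-1)^beta I must be the same matrix, so alpha and beta share a parity.
Enumerate parity-matched pairs: 1*7 odd-odd plus 0*7 even-even gives 7.
That is 7 components of irreducible characters, and with the reducible (abelian) component the total is 8.

8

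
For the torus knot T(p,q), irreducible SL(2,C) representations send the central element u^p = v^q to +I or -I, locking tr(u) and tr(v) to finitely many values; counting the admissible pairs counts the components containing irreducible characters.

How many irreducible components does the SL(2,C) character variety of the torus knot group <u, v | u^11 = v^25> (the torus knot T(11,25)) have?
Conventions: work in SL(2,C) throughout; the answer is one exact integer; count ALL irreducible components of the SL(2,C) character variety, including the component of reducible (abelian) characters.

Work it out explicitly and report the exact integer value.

121

In the torus knot group T(11,25), u^11 = v^25 is central, so an irreducible representation sends it to +I or -I (Schur).
On an irreducible component, tr(u) is locked at 2*cos(pi*alpha/11) for some alpha in 1..10, and tr(v) at 2*cos(pi*beta/25) for some beta in 1..24.
The two central values (-1)^alpha I and (-1)^beta I must be the same matrix, so alpha and beta share a parity.
Enumerate parity-matched pairs: 5*12 odd-odd plus 5*12 even-even gives 120.
Total: 120 irreducible-character components + 1 reducible (abelian) component = 121.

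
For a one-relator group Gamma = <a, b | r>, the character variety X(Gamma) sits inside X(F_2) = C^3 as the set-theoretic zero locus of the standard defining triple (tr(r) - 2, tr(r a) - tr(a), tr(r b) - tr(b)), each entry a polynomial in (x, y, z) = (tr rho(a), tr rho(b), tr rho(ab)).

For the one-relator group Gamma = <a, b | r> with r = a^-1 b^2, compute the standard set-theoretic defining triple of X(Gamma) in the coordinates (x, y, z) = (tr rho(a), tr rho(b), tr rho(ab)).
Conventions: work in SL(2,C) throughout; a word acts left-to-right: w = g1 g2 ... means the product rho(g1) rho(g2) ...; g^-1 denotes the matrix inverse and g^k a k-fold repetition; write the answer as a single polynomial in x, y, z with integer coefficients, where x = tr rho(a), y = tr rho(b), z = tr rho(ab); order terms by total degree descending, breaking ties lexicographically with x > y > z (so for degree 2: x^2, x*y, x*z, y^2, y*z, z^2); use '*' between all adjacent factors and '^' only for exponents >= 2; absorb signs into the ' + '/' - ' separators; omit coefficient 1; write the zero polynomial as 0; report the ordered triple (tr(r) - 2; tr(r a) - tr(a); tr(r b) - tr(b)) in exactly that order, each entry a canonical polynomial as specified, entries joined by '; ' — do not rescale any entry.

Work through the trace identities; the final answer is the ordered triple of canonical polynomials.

so tr(b^2) = tr(b)*tr(b) - tr(1)   [square of b] = y^2 - 2
so tr(b^2 a) = tr(b)*tr(a b) - tr(a)   [square of b] = y*z - x
tr(a^-1 b^2) = tr(b^2)*tr(a) - tr(b^2 a)   [inverse elimination on a] = x*y^2 - y*z - x
reduce: tr(b^3) = tr(b)*tr(b^2) - tr(b) = y^3 - 3*y
tr(b^3 a) = tr(b)*tr(a b^2) - tr(a b) = y^2*z - x*y - z
so tr(a^-1 b^3) = tr(b^3)*tr(a) - tr(b^3 a) = x*y^3 - y^2*z - 2*x*y + z
assemble the triple (tr(r) - 2; tr(r a) - x; tr(r b) - y)

x*y^2 - y*z - x - 2; y^2 - x - 2; x*y^3 - y^2*z - 2*x*y - y + z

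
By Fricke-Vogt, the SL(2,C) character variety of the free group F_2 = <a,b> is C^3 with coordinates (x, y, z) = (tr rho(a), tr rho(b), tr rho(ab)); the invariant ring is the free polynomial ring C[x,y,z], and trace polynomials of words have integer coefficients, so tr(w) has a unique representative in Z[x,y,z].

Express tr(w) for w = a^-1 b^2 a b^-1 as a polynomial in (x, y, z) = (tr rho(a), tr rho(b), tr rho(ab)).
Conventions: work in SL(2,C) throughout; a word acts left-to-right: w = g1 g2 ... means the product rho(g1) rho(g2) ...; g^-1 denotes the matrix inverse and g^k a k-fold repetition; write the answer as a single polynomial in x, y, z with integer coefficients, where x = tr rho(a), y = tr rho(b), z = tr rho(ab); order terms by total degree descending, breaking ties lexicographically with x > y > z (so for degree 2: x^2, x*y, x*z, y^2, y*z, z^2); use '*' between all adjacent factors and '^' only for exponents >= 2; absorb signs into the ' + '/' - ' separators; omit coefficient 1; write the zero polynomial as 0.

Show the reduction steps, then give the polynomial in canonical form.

-x*y^2*z + x^2*y + y^3 + y*z^2 - 3*y

so trace(b^2) = trace(b) trace(b) - trace(1) = y^2 - 2
so trace(a b^2) = trace(b) trace(a b) - trace(a) = y*z - x
reduce: trace(b^2 a b) = trace(b) trace(a b^2) - trace(a b) = y^2*z - x*y - z
reduce: trace(a b a b) = trace(b a) trace(b a) - trace(1)   [split at repeated b] = z^2 - 2
trace(a b a) = trace(a) trace(b a) - trace(b) = x*z - y
reduce: trace(b^2 a b a) = trace(b) trace(a b a b) - trace(a b a) = y*z^2 - x*z - y
so trace(a^-1 b^2 a b) = trace(b^2 a b) trace(a) - trace(b^2 a b a) = x*y^2*z - x^2*y - y*z^2 + y
trace(a^-1 b^2 a b^-1) = trace(a^-1 b^2 a) trace(b) - trace(a^-1 b^2 a b) = -x*y^2*z + x^2*y + y^3 + y*z^2 - 3*y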